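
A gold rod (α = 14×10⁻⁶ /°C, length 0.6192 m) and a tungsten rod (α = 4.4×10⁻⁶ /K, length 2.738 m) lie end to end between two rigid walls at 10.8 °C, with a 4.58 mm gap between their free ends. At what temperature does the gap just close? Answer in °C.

Gap closes when ΔL₁ + ΔL₂ = 4.58 mm = 4.58×10⁻³ m
(α₁L₁ + α₂L₂)ΔT = g
α₁L₁ + α₂L₂ = 14×10⁻⁶×0.6192 + 4.4×10⁻⁶×2.738 = 2.0716×10⁻⁵ m/K
ΔT = 4.58×10⁻³ / 2.0716×10⁻⁵ = 221.09 K
T = 10.8 + 221.09 = 231.89 °C

T = 232 °C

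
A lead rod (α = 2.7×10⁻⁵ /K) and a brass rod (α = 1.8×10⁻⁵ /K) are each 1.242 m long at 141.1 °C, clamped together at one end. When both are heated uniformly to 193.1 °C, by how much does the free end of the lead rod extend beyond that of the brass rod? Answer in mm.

ΔT = 52.0 K
lead: ΔL = 2.7×10⁻⁵ × 1.242 m × 52.0 = 1.7438×10⁻³ m = 1.7438 mm
brass: ΔL = 1.8×10⁻⁵ × 1.242 m × 52.0 = 1.1625×10⁻³ m = 1.1625 mm
difference = 1.7438 − 1.1625 = 0.5813 mm

0.581 mm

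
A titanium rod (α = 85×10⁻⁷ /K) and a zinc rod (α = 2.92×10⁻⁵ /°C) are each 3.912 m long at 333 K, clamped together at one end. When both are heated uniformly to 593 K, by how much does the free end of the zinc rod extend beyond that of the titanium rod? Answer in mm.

ΔT = 260 K
titanium: ΔL = 85×10⁻⁷ × 3.912 m × 260 = 8.6455×10⁻³ m = 8.6455 mm
zinc: ΔL = 2.92×10⁻⁵ × 3.912 m × 260 = 2.9700×10⁻² m = 29.700 mm
difference = 29.700 − 8.6455 = 21.0545 mm

21.1 mm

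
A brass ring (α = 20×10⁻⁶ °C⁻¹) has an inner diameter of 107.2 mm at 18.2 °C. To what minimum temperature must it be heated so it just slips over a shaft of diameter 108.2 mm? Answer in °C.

T = 485 °C

Required Δd = 108.2 − 107.2 = 1.0 mm
Δd = αd₀ΔT ⇒ ΔT = Δd/(αd₀) = 1.0 / (20×10⁻⁶ × 107.2) = 466.42 K
T_min = 18.2 + 466.42 = 484.62 °C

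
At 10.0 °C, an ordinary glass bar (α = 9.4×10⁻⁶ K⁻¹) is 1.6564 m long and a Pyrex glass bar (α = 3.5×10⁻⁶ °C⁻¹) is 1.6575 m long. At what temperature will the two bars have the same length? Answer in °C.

T = 122.6 °C

L₁(1 + α₁ΔT) = L₂(1 + α₂ΔT) ⇒ ΔT = (L₂ − L₁)/(α₁L₁ − α₂L₂)
L₂ − L₁ = 1.6575 − 1.6564 = 1.10×10⁻³ m
α₁L₁ − α₂L₂ = 9.4×10⁻⁶×1.6564 − 3.5×10⁻⁶×1.6575 = 9.76891×10⁻⁶ m/K
ΔT = 1.10×10⁻³ / 9.76891×10⁻⁶ = 112.602 K
T = 10.0 + 112.602 = 122.602 °C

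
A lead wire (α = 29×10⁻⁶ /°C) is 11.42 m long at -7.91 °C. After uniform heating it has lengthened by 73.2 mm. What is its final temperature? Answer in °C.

ΔL = αL₀ΔT ⇒ ΔT = ΔL / (αL₀)
ΔT = 73.2×10⁻³ m / (29×10⁻⁶ × 11.42 m) = 221.03 K
T = -7.91 + 221.03 = 213.12 °C

T = 213 °C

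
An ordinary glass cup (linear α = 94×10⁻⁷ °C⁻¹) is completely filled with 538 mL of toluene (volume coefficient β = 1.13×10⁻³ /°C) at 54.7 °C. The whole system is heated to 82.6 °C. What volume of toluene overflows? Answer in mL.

16.5 mL

The cup also expands: β_container ≈ 3α = 2.82×10⁻⁵ /K
Net overflow = V₀(β_liq − 3α_cont)ΔT
β − 3α = 1.13×10⁻³ − 2.82×10⁻⁵ = 1.1018×10⁻³ /K; ΔT = 27.9 K
ΔV = 538 × 1.1018×10⁻³ × 27.9 = 16.5 mL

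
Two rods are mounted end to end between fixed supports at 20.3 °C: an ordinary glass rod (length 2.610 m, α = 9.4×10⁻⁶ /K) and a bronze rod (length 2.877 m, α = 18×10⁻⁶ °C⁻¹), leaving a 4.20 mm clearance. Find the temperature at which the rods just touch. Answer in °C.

T = 75.3 °C

α₁L₁ = 2.4534×10⁻⁵ m/K, α₂L₂ = 5.1786×10⁻⁵ m/K → total 7.632×10⁻⁵ m/K
ΔT = g/(α₁L₁+α₂L₂) = 4.20×10⁻³ / 7.632×10⁻⁵ = 55.031 K
T = 20.3 + 55.031 = 75.331 °C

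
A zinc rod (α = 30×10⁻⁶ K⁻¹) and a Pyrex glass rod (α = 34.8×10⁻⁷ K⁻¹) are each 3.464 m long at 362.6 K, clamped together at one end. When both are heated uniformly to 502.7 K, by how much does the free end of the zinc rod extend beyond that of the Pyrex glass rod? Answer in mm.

12.9 mm

ΔT = 140.1 K
zinc: ΔL = 30×10⁻⁶ × 3.464 m × 140.1 = 1.4559×10⁻² m = 14.559 mm
Pyrex glass: ΔL = 34.8×10⁻⁷ × 3.464 m × 140.1 = 1.6889×10⁻³ m = 1.6889 mm
difference = 14.559 − 1.6889 = 12.8701 mm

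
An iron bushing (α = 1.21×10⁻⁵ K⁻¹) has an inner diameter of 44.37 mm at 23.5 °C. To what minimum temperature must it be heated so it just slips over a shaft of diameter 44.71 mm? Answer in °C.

T = 657 °C

Required Δd = 44.71 − 44.37 = 0.34 mm
Δd = αd₀ΔT ⇒ ΔT = Δd/(αd₀) = 0.34 / (1.21×10⁻⁵ × 44.37) = 633.29 K
T_min = 23.5 + 633.29 = 656.79 °C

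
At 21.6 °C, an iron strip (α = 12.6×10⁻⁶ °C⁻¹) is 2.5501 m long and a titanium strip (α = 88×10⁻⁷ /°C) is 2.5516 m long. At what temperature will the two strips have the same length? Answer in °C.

T = 176.6 °C

L₁(1 + α₁ΔT) = L₂(1 + α₂ΔT) ⇒ ΔT = (L₂ − L₁)/(α₁L₁ − α₂L₂)
L₂ − L₁ = 2.5516 − 2.5501 = 1.50×10⁻³ m
α₁L₁ − α₂L₂ = 12.6×10⁻⁶×2.5501 − 88×10⁻⁷×2.5516 = 9.67718×10⁻⁶ m/K
ΔT = 1.50×10⁻³ / 9.67718×10⁻⁶ = 155.004 K
T = 21.6 + 155.004 = 176.604 °C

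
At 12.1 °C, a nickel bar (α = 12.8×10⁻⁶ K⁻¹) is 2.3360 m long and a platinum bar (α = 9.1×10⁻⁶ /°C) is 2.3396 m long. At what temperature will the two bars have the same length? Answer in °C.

T = 430.2 °C

Equal length when α₁L₁ΔT − α₂L₂ΔT = L₂ − L₁ = 3.60×10⁻³ m
α₁L₁ = 2.99008×10⁻⁵, α₂L₂ = 2.129036×10⁻⁵ → Δ(αL) = 8.61044×10⁻⁶ m/K
ΔT = 3.60×10⁻³ / 8.61044×10⁻⁶ = 418.097 K, so T = 12.1 + 418.097 = 430.197 °C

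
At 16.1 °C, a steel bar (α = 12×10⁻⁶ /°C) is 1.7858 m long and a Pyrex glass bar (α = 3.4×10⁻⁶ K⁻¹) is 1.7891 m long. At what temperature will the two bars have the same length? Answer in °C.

T = 231.1 °C

Equal length when α₁L₁ΔT − α₂L₂ΔT = L₂ − L₁ = 3.30×10⁻³ m
α₁L₁ = 2.14296×10⁻⁵, α₂L₂ = 6.08294×10⁻⁶ → Δ(αL) = 1.534666×10⁻⁵ m/K
ΔT = 3.30×10⁻³ / 1.534666×10⁻⁵ = 215.031 K, so T = 16.1 + 215.031 = 231.131 °C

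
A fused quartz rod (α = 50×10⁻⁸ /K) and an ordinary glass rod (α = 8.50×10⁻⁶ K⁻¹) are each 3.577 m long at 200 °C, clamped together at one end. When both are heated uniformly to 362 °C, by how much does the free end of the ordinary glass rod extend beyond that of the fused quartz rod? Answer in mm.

ΔT = 162 K
fused quartz: ΔL = 50×10⁻⁸ × 3.577 m × 162 = 2.8974×10⁻⁴ m = 0.28974 mm
ordinary glass: ΔL = 8.50×10⁻⁶ × 3.577 m × 162 = 4.9255×10⁻³ m = 4.9255 mm
difference = 4.9255 − 0.28974 = 4.63576 mm

4.64 mm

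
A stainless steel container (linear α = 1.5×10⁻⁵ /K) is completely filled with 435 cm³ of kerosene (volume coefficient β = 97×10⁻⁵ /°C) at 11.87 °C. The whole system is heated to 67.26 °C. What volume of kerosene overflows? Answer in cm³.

The container also expands: β_container ≈ 3α = 4.5×10⁻⁵ /K
Net overflow = V₀(β_liq − 3α_cont)ΔT
β − 3α = 9.70×10⁻⁴ − 4.5×10⁻⁵ = 9.25×10⁻⁴ /K; ΔT = 55.39 K
ΔV = 435 × 9.25×10⁻⁴ × 55.39 = 22.3 cm³

22.3 cm³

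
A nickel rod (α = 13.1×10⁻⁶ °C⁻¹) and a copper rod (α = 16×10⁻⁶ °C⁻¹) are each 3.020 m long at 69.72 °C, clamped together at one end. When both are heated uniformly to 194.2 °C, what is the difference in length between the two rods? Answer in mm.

1.09 mm

ΔT = 124.48 K
nickel: ΔL = 13.1×10⁻⁶ × 3.020 m × 124.48 = 4.9247×10⁻³ m = 4.9247 mm
copper: ΔL = 16×10⁻⁶ × 3.020 m × 124.48 = 6.0149×10⁻³ m = 6.0149 mm
difference = 6.0149 − 4.9247 = 1.0902 mm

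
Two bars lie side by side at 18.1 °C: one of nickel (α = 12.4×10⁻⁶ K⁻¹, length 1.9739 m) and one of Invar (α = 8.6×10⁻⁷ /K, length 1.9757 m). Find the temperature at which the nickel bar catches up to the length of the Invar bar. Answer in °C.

T = 97.13 °C

L₁(1 + α₁ΔT) = L₂(1 + α₂ΔT) ⇒ ΔT = (L₂ − L₁)/(α₁L₁ − α₂L₂)
L₂ − L₁ = 1.9757 − 1.9739 = 1.80×10⁻³ m
α₁L₁ − α₂L₂ = 12.4×10⁻⁶×1.9739 − 8.6×10⁻⁷×1.9757 = 2.2777258×10⁻⁵ m/K
ΔT = 1.80×10⁻³ / 2.2777258×10⁻⁵ = 79.0262 K
T = 18.1 + 79.0262 = 97.1262 °C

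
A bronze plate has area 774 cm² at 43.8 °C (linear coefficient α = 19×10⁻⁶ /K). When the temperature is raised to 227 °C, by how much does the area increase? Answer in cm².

ΔA = 5.39 cm²

Area coefficient ≈ 2α; |ΔT| = 183.2 K
ΔA = 2αA₀ΔT = 2(19×10⁻⁶)(774)(183.2) = 5.39 cm²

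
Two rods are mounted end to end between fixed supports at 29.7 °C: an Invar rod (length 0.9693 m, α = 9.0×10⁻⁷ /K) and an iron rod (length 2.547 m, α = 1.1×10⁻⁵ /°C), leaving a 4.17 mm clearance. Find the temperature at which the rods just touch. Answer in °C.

T = 174 °C

Gap closes when ΔL₁ + ΔL₂ = 4.17 mm = 4.17×10⁻³ m
(α₁L₁ + α₂L₂)ΔT = g
α₁L₁ + α₂L₂ = 9.0×10⁻⁷×0.9693 + 1.1×10⁻⁵×2.547 = 2.888937×10⁻⁵ m/K
ΔT = 4.17×10⁻³ / 2.888937×10⁻⁵ = 144.34 K
T = 29.7 + 144.34 = 174.04 °C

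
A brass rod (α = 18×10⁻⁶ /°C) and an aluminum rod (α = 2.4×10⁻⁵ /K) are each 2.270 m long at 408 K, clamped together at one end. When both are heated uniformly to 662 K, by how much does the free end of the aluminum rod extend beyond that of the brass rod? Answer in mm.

3.46 mm

ΔT = 254 K
brass: ΔL = 18×10⁻⁶ × 2.270 m × 254 = 1.0378×10⁻² m = 10.378 mm
aluminum: ΔL = 2.4×10⁻⁵ × 2.270 m × 254 = 1.3838×10⁻² m = 13.838 mm
difference = 13.838 − 10.378 = 3.460 mm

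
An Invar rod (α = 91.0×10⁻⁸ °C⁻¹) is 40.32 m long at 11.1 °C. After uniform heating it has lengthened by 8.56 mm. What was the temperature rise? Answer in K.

ΔL = αL₀ΔT ⇒ ΔT = ΔL / (αL₀)
ΔT = 8.56×10⁻³ m / (91.0×10⁻⁸ × 40.32 m) = 233.30 K

ΔT = 233 K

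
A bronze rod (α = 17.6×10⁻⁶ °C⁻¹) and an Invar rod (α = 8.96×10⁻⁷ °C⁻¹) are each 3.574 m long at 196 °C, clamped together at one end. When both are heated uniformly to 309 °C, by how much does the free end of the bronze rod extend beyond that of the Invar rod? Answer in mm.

6.75 mm

ΔT = 113 K
bronze: ΔL = 17.6×10⁻⁶ × 3.574 m × 113 = 7.1080×10⁻³ m = 7.1080 mm
Invar: ΔL = 8.96×10⁻⁷ × 3.574 m × 113 = 3.6186×10⁻⁴ m = 0.36186 mm
difference = 7.1080 − 0.36186 = 6.74614 mm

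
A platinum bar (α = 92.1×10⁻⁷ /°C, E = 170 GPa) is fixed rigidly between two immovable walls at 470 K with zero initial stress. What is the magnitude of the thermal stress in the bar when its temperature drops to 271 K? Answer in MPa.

σ = 312 MPa

Fully constrained: the free strain ε = αΔT is blocked, so σ = Eε = EαΔT.
|ΔT| = 199 K
σ = 170×10⁹ × 92.1×10⁻⁷ × 199 = 3.12×10⁸ Pa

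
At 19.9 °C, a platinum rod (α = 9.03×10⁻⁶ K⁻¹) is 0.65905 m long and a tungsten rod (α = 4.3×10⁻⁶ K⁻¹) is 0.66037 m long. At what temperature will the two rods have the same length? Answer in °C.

T = 444.1 °C

L₁(1 + α₁ΔT) = L₂(1 + α₂ΔT) ⇒ ΔT = (L₂ − L₁)/(α₁L₁ − α₂L₂)
L₂ − L₁ = 0.66037 − 0.65905 = 1.32×10⁻³ m
α₁L₁ − α₂L₂ = 9.03×10⁻⁶×0.65905 − 4.3×10⁻⁶×0.66037 = 3.1116305×10⁻⁶ m/K
ΔT = 1.32×10⁻³ / 3.1116305×10⁻⁶ = 424.215 K
T = 19.9 + 424.215 = 444.115 °C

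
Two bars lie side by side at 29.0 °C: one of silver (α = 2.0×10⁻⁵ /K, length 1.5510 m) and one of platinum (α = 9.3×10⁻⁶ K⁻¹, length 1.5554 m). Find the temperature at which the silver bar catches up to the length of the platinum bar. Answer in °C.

T = 294.8 °C

Equal length when α₁L₁ΔT − α₂L₂ΔT = L₂ − L₁ = 4.40×10⁻³ m
α₁L₁ = 3.102×10⁻⁵, α₂L₂ = 1.446522×10⁻⁵ → Δ(αL) = 1.655478×10⁻⁵ m/K
ΔT = 4.40×10⁻³ / 1.655478×10⁻⁵ = 265.784 K, so T = 29.0 + 265.784 = 294.784 °C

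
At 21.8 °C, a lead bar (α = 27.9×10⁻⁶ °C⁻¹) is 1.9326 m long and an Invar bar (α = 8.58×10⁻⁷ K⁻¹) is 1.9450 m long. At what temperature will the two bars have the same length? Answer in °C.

L₁(1 + α₁ΔT) = L₂(1 + α₂ΔT) ⇒ ΔT = (L₂ − L₁)/(α₁L₁ − α₂L₂)
L₂ − L₁ = 1.9450 − 1.9326 = 1.24×10⁻² m
α₁L₁ − α₂L₂ = 27.9×10⁻⁶×1.9326 − 8.58×10⁻⁷×1.9450 = 5.225073×10⁻⁵ m/K
ΔT = 1.24×10⁻² / 5.225073×10⁻⁵ = 237.317 K
T = 21.8 + 237.317 = 259.117 °C

T = 259.1 °C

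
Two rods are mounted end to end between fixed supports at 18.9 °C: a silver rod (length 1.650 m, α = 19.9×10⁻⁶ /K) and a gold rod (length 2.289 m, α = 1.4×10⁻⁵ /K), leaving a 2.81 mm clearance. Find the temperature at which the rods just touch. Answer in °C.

Gap closes when ΔL₁ + ΔL₂ = 2.81 mm = 2.81×10⁻³ m
(α₁L₁ + α₂L₂)ΔT = g
α₁L₁ + α₂L₂ = 19.9×10⁻⁶×1.650 + 1.4×10⁻⁵×2.289 = 6.4881×10⁻⁵ m/K
ΔT = 2.81×10⁻³ / 6.4881×10⁻⁵ = 43.310 K
T = 18.9 + 43.310 = 62.210 °C

T = 62.2 °C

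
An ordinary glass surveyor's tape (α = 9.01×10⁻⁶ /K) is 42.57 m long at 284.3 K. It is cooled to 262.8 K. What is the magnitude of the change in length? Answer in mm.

|ΔT| = |262.8 − 284.3| = 21.5 K
ΔL = αL₀ΔT = (9.01×10⁻⁶)(42.57)(21.5) = 8.25×10⁻³ m

ΔL = 8.25 mm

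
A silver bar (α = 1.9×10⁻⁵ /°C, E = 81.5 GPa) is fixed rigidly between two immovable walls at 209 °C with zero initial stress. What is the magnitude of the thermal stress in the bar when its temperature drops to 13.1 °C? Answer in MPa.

Fully constrained: the free strain ε = αΔT is blocked, so σ = Eε = EαΔT.
|ΔT| = 195.9 K
σ = 81.5×10⁹ × 1.9×10⁻⁵ × 195.9 = 3.03×10⁸ Pa

σ = 303 MPa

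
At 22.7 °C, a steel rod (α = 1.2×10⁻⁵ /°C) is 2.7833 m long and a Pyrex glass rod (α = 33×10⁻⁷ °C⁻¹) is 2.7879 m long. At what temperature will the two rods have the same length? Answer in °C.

T = 212.8 °C

L₁(1 + α₁ΔT) = L₂(1 + α₂ΔT) ⇒ ΔT = (L₂ − L₁)/(α₁L₁ − α₂L₂)
L₂ − L₁ = 2.7879 − 2.7833 = 4.60×10⁻³ m
α₁L₁ − α₂L₂ = 1.2×10⁻⁵×2.7833 − 33×10⁻⁷×2.7879 = 2.419953×10⁻⁵ m/K
ΔT = 4.60×10⁻³ / 2.419953×10⁻⁵ = 190.086 K
T = 22.7 + 190.086 = 212.786 °C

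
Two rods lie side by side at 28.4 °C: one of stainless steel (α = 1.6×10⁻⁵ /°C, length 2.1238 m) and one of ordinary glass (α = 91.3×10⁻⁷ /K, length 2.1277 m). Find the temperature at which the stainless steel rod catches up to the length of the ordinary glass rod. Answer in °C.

Equal length when α₁L₁ΔT − α₂L₂ΔT = L₂ − L₁ = 3.90×10⁻³ m
α₁L₁ = 3.39808×10⁻⁵, α₂L₂ = 1.9425901×10⁻⁵ → Δ(αL) = 1.4554899×10⁻⁵ m/K
ΔT = 3.90×10⁻³ / 1.4554899×10⁻⁵ = 267.951 K, so T = 28.4 + 267.951 = 296.351 °C

T = 296.4 °C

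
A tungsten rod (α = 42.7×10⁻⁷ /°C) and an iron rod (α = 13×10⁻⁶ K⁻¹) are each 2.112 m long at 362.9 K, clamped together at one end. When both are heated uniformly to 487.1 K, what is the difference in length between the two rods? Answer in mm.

ΔT = 124.2 K
tungsten: ΔL = 42.7×10⁻⁷ × 2.112 m × 124.2 = 1.1201×10⁻³ m = 1.1201 mm
iron: ΔL = 13×10⁻⁶ × 2.112 m × 124.2 = 3.4100×10⁻³ m = 3.4100 mm
difference = 3.4100 − 1.1201 = 2.2899 mm

2.29 mm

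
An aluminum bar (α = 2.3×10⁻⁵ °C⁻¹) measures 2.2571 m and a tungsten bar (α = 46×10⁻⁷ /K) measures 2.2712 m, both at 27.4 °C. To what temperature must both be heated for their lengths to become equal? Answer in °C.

T = 367.4 °C

Equal length when α₁L₁ΔT − α₂L₂ΔT = L₂ − L₁ = 1.41×10⁻² m
α₁L₁ = 5.19133×10⁻⁵, α₂L₂ = 1.044752×10⁻⁵ → Δ(αL) = 4.146578×10⁻⁵ m/K
ΔT = 1.41×10⁻² / 4.146578×10⁻⁵ = 340.039 K, so T = 27.4 + 340.039 = 367.439 °C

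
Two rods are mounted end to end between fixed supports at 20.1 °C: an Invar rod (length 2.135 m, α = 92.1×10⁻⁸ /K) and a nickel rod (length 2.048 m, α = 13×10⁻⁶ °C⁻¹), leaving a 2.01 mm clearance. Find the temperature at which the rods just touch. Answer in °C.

T = 90.4 °C

Gap closes when ΔL₁ + ΔL₂ = 2.01 mm = 2.01×10⁻³ m
(α₁L₁ + α₂L₂)ΔT = g
α₁L₁ + α₂L₂ = 92.1×10⁻⁸×2.135 + 13×10⁻⁶×2.048 = 2.8590335×10⁻⁵ m/K
ΔT = 2.01×10⁻³ / 2.8590335×10⁻⁵ = 70.303 K
T = 20.1 + 70.303 = 90.403 °C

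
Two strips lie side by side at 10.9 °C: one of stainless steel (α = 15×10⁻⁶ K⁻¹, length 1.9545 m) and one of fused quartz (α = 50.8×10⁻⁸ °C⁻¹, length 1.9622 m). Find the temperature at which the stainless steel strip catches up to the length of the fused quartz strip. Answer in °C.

T = 282.8 °C

Equal length when α₁L₁ΔT − α₂L₂ΔT = L₂ − L₁ = 7.70×10⁻³ m
α₁L₁ = 2.93175×10⁻⁵, α₂L₂ = 9.967976×10⁻⁷ → Δ(αL) = 2.83207024×10⁻⁵ m/K
ΔT = 7.70×10⁻³ / 2.83207024×10⁻⁵ = 271.886 K, so T = 10.9 + 271.886 = 282.786 °C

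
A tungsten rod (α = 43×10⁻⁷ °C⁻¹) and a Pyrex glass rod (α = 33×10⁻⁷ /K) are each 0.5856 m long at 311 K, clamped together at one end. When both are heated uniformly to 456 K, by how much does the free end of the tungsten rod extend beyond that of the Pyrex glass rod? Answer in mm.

0.0849 mm

ΔT = 145 K
tungsten: ΔL = 43×10⁻⁷ × 0.5856 m × 145 = 3.6512×10⁻⁴ m = 0.36512 mm
Pyrex glass: ΔL = 33×10⁻⁷ × 0.5856 m × 145 = 2.8021×10⁻⁴ m = 0.28021 mm
difference = 0.36512 − 0.28021 = 0.08491 mm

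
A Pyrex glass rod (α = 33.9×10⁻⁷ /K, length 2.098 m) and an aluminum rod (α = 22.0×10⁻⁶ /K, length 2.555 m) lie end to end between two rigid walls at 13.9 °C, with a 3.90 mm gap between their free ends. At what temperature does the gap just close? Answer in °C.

Gap closes when ΔL₁ + ΔL₂ = 3.90 mm = 3.90×10⁻³ m
(α₁L₁ + α₂L₂)ΔT = g
α₁L₁ + α₂L₂ = 33.9×10⁻⁷×2.098 + 22.0×10⁻⁶×2.555 = 6.332222×10⁻⁵ m/K
ΔT = 3.90×10⁻³ / 6.332222×10⁻⁵ = 61.590 K
T = 13.9 + 61.590 = 75.490 °C

T = 75.5 °C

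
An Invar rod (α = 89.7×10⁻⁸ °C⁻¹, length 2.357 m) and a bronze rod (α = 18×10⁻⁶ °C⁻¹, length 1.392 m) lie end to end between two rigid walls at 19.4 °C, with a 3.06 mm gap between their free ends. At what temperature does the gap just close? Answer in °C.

α₁L₁ = 2.114229×10⁻⁶ m/K, α₂L₂ = 2.5056×10⁻⁵ m/K → total 2.7170229×10⁻⁵ m/K
ΔT = g/(α₁L₁+α₂L₂) = 3.06×10⁻³ / 2.7170229×10⁻⁵ = 112.62 K
T = 19.4 + 112.62 = 132.02 °C

T = 132 °C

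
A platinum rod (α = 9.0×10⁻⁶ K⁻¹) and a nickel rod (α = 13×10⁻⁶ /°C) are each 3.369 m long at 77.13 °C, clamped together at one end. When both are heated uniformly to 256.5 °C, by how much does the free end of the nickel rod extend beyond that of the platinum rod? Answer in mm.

ΔT = 179.37 K
platinum: ΔL = 9.0×10⁻⁶ × 3.369 m × 179.37 = 5.4387×10⁻³ m = 5.4387 mm
nickel: ΔL = 13×10⁻⁶ × 3.369 m × 179.37 = 7.8559×10⁻³ m = 7.8559 mm
difference = 7.8559 − 5.4387 = 2.4172 mm

2.42 mm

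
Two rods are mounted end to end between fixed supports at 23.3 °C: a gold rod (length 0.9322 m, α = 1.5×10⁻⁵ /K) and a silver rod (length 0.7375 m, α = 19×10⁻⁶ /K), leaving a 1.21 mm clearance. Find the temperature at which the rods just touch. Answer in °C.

α₁L₁ = 1.3983×10⁻⁵ m/K, α₂L₂ = 1.40125×10⁻⁵ m/K → total 2.79955×10⁻⁵ m/K
ΔT = g/(α₁L₁+α₂L₂) = 1.21×10⁻³ / 2.79955×10⁻⁵ = 43.221 K
T = 23.3 + 43.221 = 66.521 °C

T = 66.5 °C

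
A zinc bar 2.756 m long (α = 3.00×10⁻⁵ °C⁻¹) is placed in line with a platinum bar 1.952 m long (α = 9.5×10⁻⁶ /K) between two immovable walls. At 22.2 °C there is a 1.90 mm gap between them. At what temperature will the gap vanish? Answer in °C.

Gap closes when ΔL₁ + ΔL₂ = 1.90 mm = 1.90×10⁻³ m
(α₁L₁ + α₂L₂)ΔT = g
α₁L₁ + α₂L₂ = 3.00×10⁻⁵×2.756 + 9.5×10⁻⁶×1.952 = 1.01224×10⁻⁴ m/K
ΔT = 1.90×10⁻³ / 1.01224×10⁻⁴ = 18.770 K
T = 22.2 + 18.770 = 40.970 °C

T = 41.0 °C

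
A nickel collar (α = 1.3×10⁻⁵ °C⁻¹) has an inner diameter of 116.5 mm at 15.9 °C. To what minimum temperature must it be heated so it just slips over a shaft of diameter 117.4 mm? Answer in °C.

T = 610 °C

Required Δd = 117.4 − 116.5 = 0.9 mm
Δd = αd₀ΔT ⇒ ΔT = Δd/(αd₀) = 0.9 / (1.3×10⁻⁵ × 116.5) = 594.26 K
T_min = 15.9 + 594.26 = 610.16 °C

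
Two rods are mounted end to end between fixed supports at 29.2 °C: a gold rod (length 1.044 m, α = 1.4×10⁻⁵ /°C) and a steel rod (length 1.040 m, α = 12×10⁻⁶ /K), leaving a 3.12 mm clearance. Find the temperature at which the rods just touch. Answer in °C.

T = 144 °C

Gap closes when ΔL₁ + ΔL₂ = 3.12 mm = 3.12×10⁻³ m
(α₁L₁ + α₂L₂)ΔT = g
α₁L₁ + α₂L₂ = 1.4×10⁻⁵×1.044 + 12×10⁻⁶×1.040 = 2.7096×10⁻⁵ m/K
ΔT = 3.12×10⁻³ / 2.7096×10⁻⁵ = 115.15 K
T = 29.2 + 115.15 = 144.35 °C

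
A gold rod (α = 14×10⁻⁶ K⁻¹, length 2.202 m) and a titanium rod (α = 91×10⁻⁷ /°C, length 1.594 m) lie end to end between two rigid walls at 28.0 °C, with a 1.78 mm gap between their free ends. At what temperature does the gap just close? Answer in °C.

T = 67.3 °C

α₁L₁ = 3.0828×10⁻⁵ m/K, α₂L₂ = 1.45054×10⁻⁵ m/K → total 4.53334×10⁻⁵ m/K
ΔT = g/(α₁L₁+α₂L₂) = 1.78×10⁻³ / 4.53334×10⁻⁵ = 39.265 K
T = 28.0 + 39.265 = 67.265 °C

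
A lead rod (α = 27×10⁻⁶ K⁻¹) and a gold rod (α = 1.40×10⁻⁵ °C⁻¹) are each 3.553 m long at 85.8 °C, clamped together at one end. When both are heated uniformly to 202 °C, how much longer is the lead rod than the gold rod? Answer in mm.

ΔT = 116.2 K
lead: ΔL = 27×10⁻⁶ × 3.553 m × 116.2 = 1.1147×10⁻² m = 11.147 mm
gold: ΔL = 1.40×10⁻⁵ × 3.553 m × 116.2 = 5.7800×10⁻³ m = 5.7800 mm
difference = 11.147 − 5.7800 = 5.367 mm

5.37 mm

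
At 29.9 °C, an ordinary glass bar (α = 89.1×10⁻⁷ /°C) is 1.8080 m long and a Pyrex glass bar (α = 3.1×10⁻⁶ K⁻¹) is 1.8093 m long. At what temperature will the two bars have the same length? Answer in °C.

Equal length when α₁L₁ΔT − α₂L₂ΔT = L₂ − L₁ = 1.30×10⁻³ m
α₁L₁ = 1.610928×10⁻⁵, α₂L₂ = 5.60883×10⁻⁶ → Δ(αL) = 1.050045×10⁻⁵ m/K
ΔT = 1.30×10⁻³ / 1.050045×10⁻⁵ = 123.804 K, so T = 29.9 + 123.804 = 153.704 °C

T = 153.7 °C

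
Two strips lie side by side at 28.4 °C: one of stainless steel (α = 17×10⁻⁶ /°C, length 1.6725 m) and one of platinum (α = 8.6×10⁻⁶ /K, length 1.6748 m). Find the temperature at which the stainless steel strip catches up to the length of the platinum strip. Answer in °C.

T = 192.3 °C

Equal length when α₁L₁ΔT − α₂L₂ΔT = L₂ − L₁ = 2.30×10⁻³ m
α₁L₁ = 2.84325×10⁻⁵, α₂L₂ = 1.440328×10⁻⁵ → Δ(αL) = 1.402922×10⁻⁵ m/K
ΔT = 2.30×10⁻³ / 1.402922×10⁻⁵ = 163.944 K, so T = 28.4 + 163.944 = 192.344 °C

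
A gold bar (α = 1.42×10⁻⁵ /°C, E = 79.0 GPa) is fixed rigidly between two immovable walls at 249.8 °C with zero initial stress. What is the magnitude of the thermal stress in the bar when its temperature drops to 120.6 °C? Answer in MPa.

Fully constrained: the free strain ε = αΔT is blocked, so σ = Eε = EαΔT.
|ΔT| = 129.2 K
σ = 79.0×10⁹ × 1.42×10⁻⁵ × 129.2 = 1.45×10⁸ Pa

σ = 145 MPa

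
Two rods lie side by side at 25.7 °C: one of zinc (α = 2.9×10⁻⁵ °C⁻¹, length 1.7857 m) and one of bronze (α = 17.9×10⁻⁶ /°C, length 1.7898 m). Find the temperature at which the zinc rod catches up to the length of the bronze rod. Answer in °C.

T = 233.3 °C

L₁(1 + α₁ΔT) = L₂(1 + α₂ΔT) ⇒ ΔT = (L₂ − L₁)/(α₁L₁ − α₂L₂)
L₂ − L₁ = 1.7898 − 1.7857 = 4.10×10⁻³ m
α₁L₁ − α₂L₂ = 2.9×10⁻⁵×1.7857 − 17.9×10⁻⁶×1.7898 = 1.974788×10⁻⁵ m/K
ΔT = 4.10×10⁻³ / 1.974788×10⁻⁵ = 207.617 K
T = 25.7 + 207.617 = 233.317 °C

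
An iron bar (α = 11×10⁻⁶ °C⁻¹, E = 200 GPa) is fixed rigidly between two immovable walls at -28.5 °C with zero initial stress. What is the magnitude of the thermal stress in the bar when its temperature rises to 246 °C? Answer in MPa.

Fully constrained: the free strain ε = αΔT is blocked, so σ = Eε = EαΔT.
|ΔT| = 274.5 K
σ = 200×10⁹ × 11×10⁻⁶ × 274.5 = 6.04×10⁸ Pa

σ = 604 MPa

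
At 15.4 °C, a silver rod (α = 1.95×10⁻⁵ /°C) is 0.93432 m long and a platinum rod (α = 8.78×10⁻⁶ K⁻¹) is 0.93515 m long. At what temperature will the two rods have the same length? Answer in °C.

T = 98.33 °C

L₁(1 + α₁ΔT) = L₂(1 + α₂ΔT) ⇒ ΔT = (L₂ − L₁)/(α₁L₁ − α₂L₂)
L₂ − L₁ = 0.93515 − 0.93432 = 8.30×10⁻⁴ m
α₁L₁ − α₂L₂ = 1.95×10⁻⁵×0.93432 − 8.78×10⁻⁶×0.93515 = 1.0008623×10⁻⁵ m/K
ΔT = 8.30×10⁻⁴ / 1.0008623×10⁻⁵ = 82.9285 K
T = 15.4 + 82.9285 = 98.3285 °C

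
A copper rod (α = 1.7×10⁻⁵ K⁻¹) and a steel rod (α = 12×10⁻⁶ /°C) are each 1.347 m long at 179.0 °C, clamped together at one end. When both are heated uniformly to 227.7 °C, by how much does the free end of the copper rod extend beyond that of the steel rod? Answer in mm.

ΔT = 48.7 K
copper: ΔL = 1.7×10⁻⁵ × 1.347 m × 48.7 = 1.1152×10⁻³ m = 1.1152 mm
steel: ΔL = 12×10⁻⁶ × 1.347 m × 48.7 = 7.8719×10⁻⁴ m = 0.78719 mm
difference = 1.1152 − 0.78719 = 0.32801 mm

0.328 mm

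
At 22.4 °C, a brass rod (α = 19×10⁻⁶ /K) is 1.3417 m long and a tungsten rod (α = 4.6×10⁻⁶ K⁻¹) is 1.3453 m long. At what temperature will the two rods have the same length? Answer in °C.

Equal length when α₁L₁ΔT − α₂L₂ΔT = L₂ − L₁ = 3.60×10⁻³ m
α₁L₁ = 2.54923×10⁻⁵, α₂L₂ = 6.18838×10⁻⁶ → Δ(αL) = 1.930392×10⁻⁵ m/K
ΔT = 3.60×10⁻³ / 1.930392×10⁻⁵ = 186.491 K, so T = 22.4 + 186.491 = 208.891 °C

T = 208.9 °C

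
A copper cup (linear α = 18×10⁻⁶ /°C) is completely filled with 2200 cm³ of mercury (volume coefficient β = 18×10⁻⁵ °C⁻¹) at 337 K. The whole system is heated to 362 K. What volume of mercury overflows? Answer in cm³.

6.93 cm³

The cup also expands: β_container ≈ 3α = 5.4×10⁻⁵ /K
Net overflow = V₀(β_liq − 3α_cont)ΔT
β − 3α = 1.80×10⁻⁴ − 5.4×10⁻⁵ = 1.26×10⁻⁴ /K; ΔT = 25 K
ΔV = 2200 × 1.26×10⁻⁴ × 25 = 6.93 cm³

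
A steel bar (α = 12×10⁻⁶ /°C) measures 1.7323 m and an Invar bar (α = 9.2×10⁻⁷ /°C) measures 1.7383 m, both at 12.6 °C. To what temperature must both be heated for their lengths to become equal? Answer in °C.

L₁(1 + α₁ΔT) = L₂(1 + α₂ΔT) ⇒ ΔT = (L₂ − L₁)/(α₁L₁ − α₂L₂)
L₂ − L₁ = 1.7383 − 1.7323 = 6.00×10⁻³ m
α₁L₁ − α₂L₂ = 12×10⁻⁶×1.7323 − 9.2×10⁻⁷×1.7383 = 1.9188364×10⁻⁵ m/K
ΔT = 6.00×10⁻³ / 1.9188364×10⁻⁵ = 312.690 K
T = 12.6 + 312.690 = 325.290 °C

T = 325.3 °C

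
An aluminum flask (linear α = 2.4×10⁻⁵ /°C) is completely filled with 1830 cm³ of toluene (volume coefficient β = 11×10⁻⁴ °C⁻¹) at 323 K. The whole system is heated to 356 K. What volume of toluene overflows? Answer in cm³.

The flask also expands: β_container ≈ 3α = 7.2×10⁻⁵ /K
Net overflow = V₀(β_liq − 3α_cont)ΔT
β − 3α = 1.10×10⁻³ − 7.2×10⁻⁵ = 1.028×10⁻³ /K; ΔT = 33 K
ΔV = 1830 × 1.028×10⁻³ × 33 = 62.1 cm³

62.1 cm³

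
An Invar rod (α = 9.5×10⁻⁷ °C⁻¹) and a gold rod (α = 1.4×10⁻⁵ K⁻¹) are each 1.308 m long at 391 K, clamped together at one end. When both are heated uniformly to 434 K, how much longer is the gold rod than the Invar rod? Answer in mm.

0.734 mm

ΔT = 43 K
Invar: ΔL = 9.5×10⁻⁷ × 1.308 m × 43 = 5.3432×10⁻⁵ m = 0.053432 mm
gold: ΔL = 1.4×10⁻⁵ × 1.308 m × 43 = 7.8742×10⁻⁴ m = 0.78742 mm
difference = 0.78742 − 0.053432 = 0.733988 mm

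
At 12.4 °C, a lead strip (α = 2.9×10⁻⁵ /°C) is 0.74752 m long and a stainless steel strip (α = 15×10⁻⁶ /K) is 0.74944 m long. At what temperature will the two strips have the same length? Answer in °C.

T = 196.4 °C

L₁(1 + α₁ΔT) = L₂(1 + α₂ΔT) ⇒ ΔT = (L₂ − L₁)/(α₁L₁ − α₂L₂)
L₂ − L₁ = 0.74944 − 0.74752 = 1.92×10⁻³ m
α₁L₁ − α₂L₂ = 2.9×10⁻⁵×0.74752 − 15×10⁻⁶×0.74944 = 1.043648×10⁻⁵ m/K
ΔT = 1.92×10⁻³ / 1.043648×10⁻⁵ = 183.970 K
T = 12.4 + 183.970 = 196.370 °C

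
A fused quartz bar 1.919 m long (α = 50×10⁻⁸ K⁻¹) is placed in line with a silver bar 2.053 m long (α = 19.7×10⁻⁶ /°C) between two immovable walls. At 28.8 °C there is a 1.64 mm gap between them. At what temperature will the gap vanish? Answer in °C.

α₁L₁ = 9.595×10⁻⁷ m/K, α₂L₂ = 4.04441×10⁻⁵ m/K → total 4.14036×10⁻⁵ m/K
ΔT = g/(α₁L₁+α₂L₂) = 1.64×10⁻³ / 4.14036×10⁻⁵ = 39.610 K
T = 28.8 + 39.610 = 68.410 °C

T = 68.4 °C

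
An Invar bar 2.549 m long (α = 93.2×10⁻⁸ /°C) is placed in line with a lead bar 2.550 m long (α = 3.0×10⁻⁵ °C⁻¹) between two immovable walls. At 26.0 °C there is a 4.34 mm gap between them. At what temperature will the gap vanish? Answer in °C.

T = 81.0 °C

α₁L₁ = 2.375668×10⁻⁶ m/K, α₂L₂ = 7.650×10⁻⁵ m/K → total 7.8875668×10⁻⁵ m/K
ΔT = g/(α₁L₁+α₂L₂) = 4.34×10⁻³ / 7.8875668×10⁻⁵ = 55.023 K
T = 26.0 + 55.023 = 81.023 °C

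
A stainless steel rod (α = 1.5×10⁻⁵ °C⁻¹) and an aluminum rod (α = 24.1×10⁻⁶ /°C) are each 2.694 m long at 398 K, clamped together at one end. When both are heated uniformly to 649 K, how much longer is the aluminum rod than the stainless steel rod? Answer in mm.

ΔT = 251 K
stainless steel: ΔL = 1.5×10⁻⁵ × 2.694 m × 251 = 1.0143×10⁻² m = 10.143 mm
aluminum: ΔL = 24.1×10⁻⁶ × 2.694 m × 251 = 1.6296×10⁻² m = 16.296 mm
difference = 16.296 − 10.143 = 6.153 mm

6.15 mm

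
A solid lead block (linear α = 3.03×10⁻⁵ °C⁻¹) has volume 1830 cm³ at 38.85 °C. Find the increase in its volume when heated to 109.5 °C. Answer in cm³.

Isotropic solid: β ≈ 3α = 9.1×10⁻⁵ /K; ΔT = 70.65 K
ΔV = 3αV₀ΔT = 3(3.03×10⁻⁵)(1830)(70.65) = 11.8 cm³

ΔV = 11.8 cm³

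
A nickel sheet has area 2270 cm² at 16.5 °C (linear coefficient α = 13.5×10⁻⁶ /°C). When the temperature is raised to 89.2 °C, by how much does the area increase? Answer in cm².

Area coefficient ≈ 2α; |ΔT| = 72.7 K
ΔA = 2αA₀ΔT = 2(13.5×10⁻⁶)(2270)(72.7) = 4.46 cm²

ΔA = 4.46 cm²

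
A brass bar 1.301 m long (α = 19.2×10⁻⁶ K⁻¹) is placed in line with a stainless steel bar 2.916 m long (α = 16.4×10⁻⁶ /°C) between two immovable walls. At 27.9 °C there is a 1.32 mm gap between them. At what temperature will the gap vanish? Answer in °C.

Gap closes when ΔL₁ + ΔL₂ = 1.32 mm = 1.32×10⁻³ m
(α₁L₁ + α₂L₂)ΔT = g
α₁L₁ + α₂L₂ = 19.2×10⁻⁶×1.301 + 16.4×10⁻⁶×2.916 = 7.28016×10⁻⁵ m/K
ΔT = 1.32×10⁻³ / 7.28016×10⁻⁵ = 18.131 K
T = 27.9 + 18.131 = 46.031 °C

T = 46.0 °C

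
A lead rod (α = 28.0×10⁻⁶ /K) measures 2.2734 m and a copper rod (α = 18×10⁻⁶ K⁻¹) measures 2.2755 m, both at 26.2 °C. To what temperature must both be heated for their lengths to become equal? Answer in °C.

Equal length when α₁L₁ΔT − α₂L₂ΔT = L₂ − L₁ = 2.10×10⁻³ m
α₁L₁ = 6.36552×10⁻⁵, α₂L₂ = 4.0959×10⁻⁵ → Δ(αL) = 2.26962×10⁻⁵ m/K
ΔT = 2.10×10⁻³ / 2.26962×10⁻⁵ = 92.527 K, so T = 26.2 + 92.527 = 118.727 °C

T = 118.7 °C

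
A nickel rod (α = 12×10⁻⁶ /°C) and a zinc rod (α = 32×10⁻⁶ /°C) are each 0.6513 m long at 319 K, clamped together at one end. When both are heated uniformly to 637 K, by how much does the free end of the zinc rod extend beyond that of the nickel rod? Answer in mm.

4.14 mm

ΔT = 318 K
nickel: ΔL = 12×10⁻⁶ × 0.6513 m × 318 = 2.4854×10⁻³ m = 2.4854 mm
zinc: ΔL = 32×10⁻⁶ × 0.6513 m × 318 = 6.6276×10⁻³ m = 6.6276 mm
difference = 6.6276 − 2.4854 = 4.1422 mm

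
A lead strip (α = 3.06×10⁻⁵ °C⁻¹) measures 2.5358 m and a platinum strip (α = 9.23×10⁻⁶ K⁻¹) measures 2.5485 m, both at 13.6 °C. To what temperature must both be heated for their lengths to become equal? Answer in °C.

T = 248.5 °C

Equal length when α₁L₁ΔT − α₂L₂ΔT = L₂ − L₁ = 1.27×10⁻² m
α₁L₁ = 7.759548×10⁻⁵, α₂L₂ = 2.3522655×10⁻⁵ → Δ(αL) = 5.4072825×10⁻⁵ m/K
ΔT = 1.27×10⁻² / 5.4072825×10⁻⁵ = 234.868 K, so T = 13.6 + 234.868 = 248.468 °C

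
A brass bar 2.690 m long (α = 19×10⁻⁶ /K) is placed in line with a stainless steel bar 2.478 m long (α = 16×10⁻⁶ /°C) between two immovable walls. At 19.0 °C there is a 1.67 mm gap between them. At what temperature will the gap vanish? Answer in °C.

T = 37.4 °C

Gap closes when ΔL₁ + ΔL₂ = 1.67 mm = 1.67×10⁻³ m
(α₁L₁ + α₂L₂)ΔT = g
α₁L₁ + α₂L₂ = 19×10⁻⁶×2.690 + 16×10⁻⁶×2.478 = 9.0758×10⁻⁵ m/K
ΔT = 1.67×10⁻³ / 9.0758×10⁻⁵ = 18.401 K
T = 19.0 + 18.401 = 37.401 °C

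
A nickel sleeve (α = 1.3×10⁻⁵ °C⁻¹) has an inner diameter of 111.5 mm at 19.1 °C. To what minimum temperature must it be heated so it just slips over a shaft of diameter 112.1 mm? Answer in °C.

T = 433 °C

Required Δd = 112.1 − 111.5 = 0.6 mm
Δd = αd₀ΔT ⇒ ΔT = Δd/(αd₀) = 0.6 / (1.3×10⁻⁵ × 111.5) = 413.94 K
T_min = 19.1 + 413.94 = 433.04 °C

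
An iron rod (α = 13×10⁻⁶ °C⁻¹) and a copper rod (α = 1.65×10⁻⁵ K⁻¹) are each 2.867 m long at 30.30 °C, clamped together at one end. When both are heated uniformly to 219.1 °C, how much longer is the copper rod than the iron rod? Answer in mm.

ΔT = 188.80 K
iron: ΔL = 13×10⁻⁶ × 2.867 m × 188.80 = 7.0368×10⁻³ m = 7.0368 mm
copper: ΔL = 1.65×10⁻⁵ × 2.867 m × 188.80 = 8.9313×10⁻³ m = 8.9313 mm
difference = 8.9313 − 7.0368 = 1.8945 mm

1.89 mm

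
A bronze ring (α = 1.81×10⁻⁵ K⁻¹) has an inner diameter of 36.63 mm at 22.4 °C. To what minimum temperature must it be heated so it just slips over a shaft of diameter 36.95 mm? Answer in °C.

Required Δd = 36.95 − 36.63 = 0.32 mm
Δd = αd₀ΔT ⇒ ΔT = Δd/(αd₀) = 0.32 / (1.81×10⁻⁵ × 36.63) = 482.65 K
T_min = 22.4 + 482.65 = 505.05 °C

T = 505 °C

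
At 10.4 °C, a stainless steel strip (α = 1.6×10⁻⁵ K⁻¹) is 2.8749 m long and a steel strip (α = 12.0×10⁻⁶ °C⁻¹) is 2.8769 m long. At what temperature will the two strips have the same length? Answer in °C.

Equal length when α₁L₁ΔT − α₂L₂ΔT = L₂ − L₁ = 2.00×10⁻³ m
α₁L₁ = 4.59984×10⁻⁵, α₂L₂ = 3.45228×10⁻⁵ → Δ(αL) = 1.14756×10⁻⁵ m/K
ΔT = 2.00×10⁻³ / 1.14756×10⁻⁵ = 174.283 K, so T = 10.4 + 174.283 = 184.683 °C

T = 184.7 °C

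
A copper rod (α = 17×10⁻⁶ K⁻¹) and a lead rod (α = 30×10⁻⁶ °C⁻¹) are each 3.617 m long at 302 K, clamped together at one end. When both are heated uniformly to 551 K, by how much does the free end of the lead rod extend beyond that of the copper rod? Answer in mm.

ΔT = 249 K
copper: ΔL = 17×10⁻⁶ × 3.617 m × 249 = 1.5311×10⁻² m = 15.311 mm
lead: ΔL = 30×10⁻⁶ × 3.617 m × 249 = 2.7019×10⁻² m = 27.019 mm
difference = 27.019 − 15.311 = 11.708 mm

11.7 mm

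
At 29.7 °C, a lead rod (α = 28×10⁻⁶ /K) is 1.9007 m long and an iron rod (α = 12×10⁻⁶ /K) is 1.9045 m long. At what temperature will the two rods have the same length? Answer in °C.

L₁(1 + α₁ΔT) = L₂(1 + α₂ΔT) ⇒ ΔT = (L₂ − L₁)/(α₁L₁ − α₂L₂)
L₂ − L₁ = 1.9045 − 1.9007 = 3.80×10⁻³ m
α₁L₁ − α₂L₂ = 28×10⁻⁶×1.9007 − 12×10⁻⁶×1.9045 = 3.03656×10⁻⁵ m/K
ΔT = 3.80×10⁻³ / 3.03656×10⁻⁵ = 125.142 K
T = 29.7 + 125.142 = 154.842 °C

T = 154.8 °C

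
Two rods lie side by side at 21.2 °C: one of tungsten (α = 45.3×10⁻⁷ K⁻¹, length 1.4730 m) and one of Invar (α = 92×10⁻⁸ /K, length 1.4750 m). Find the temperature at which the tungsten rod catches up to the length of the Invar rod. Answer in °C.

L₁(1 + α₁ΔT) = L₂(1 + α₂ΔT) ⇒ ΔT = (L₂ − L₁)/(α₁L₁ − α₂L₂)
L₂ − L₁ = 1.4750 − 1.4730 = 2.00×10⁻³ m
α₁L₁ − α₂L₂ = 45.3×10⁻⁷×1.4730 − 92×10⁻⁸×1.4750 = 5.31569×10⁻⁶ m/K
ΔT = 2.00×10⁻³ / 5.31569×10⁻⁶ = 376.245 K
T = 21.2 + 376.245 = 397.445 °C

T = 397.4 °C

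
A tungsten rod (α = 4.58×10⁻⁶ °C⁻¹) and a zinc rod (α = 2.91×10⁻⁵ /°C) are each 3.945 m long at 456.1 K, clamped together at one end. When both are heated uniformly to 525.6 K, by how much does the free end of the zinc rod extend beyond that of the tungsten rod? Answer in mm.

6.72 mm

ΔT = 69.5 K
tungsten: ΔL = 4.58×10⁻⁶ × 3.945 m × 69.5 = 1.2557×10⁻³ m = 1.2557 mm
zinc: ΔL = 2.91×10⁻⁵ × 3.945 m × 69.5 = 7.9786×10⁻³ m = 7.9786 mm
difference = 7.9786 − 1.2557 = 6.7229 mm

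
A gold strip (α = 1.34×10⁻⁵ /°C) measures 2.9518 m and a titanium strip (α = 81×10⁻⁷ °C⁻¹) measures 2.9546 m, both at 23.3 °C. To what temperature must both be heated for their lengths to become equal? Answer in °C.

T = 202.5 °C

L₁(1 + α₁ΔT) = L₂(1 + α₂ΔT) ⇒ ΔT = (L₂ − L₁)/(α₁L₁ − α₂L₂)
L₂ − L₁ = 2.9546 − 2.9518 = 2.80×10⁻³ m
α₁L₁ − α₂L₂ = 1.34×10⁻⁵×2.9518 − 81×10⁻⁷×2.9546 = 1.562186×10⁻⁵ m/K
ΔT = 2.80×10⁻³ / 1.562186×10⁻⁵ = 179.236 K
T = 23.3 + 179.236 = 202.536 °C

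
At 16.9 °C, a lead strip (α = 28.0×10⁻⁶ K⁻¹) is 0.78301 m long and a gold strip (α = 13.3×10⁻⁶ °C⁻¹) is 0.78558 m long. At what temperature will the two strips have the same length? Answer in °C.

T = 240.8 °C

Equal length when α₁L₁ΔT − α₂L₂ΔT = L₂ − L₁ = 2.57×10⁻³ m
α₁L₁ = 2.192428×10⁻⁵, α₂L₂ = 1.0448214×10⁻⁵ → Δ(αL) = 1.1476066×10⁻⁵ m/K
ΔT = 2.57×10⁻³ / 1.1476066×10⁻⁵ = 223.944 K, so T = 16.9 + 223.944 = 240.844 °C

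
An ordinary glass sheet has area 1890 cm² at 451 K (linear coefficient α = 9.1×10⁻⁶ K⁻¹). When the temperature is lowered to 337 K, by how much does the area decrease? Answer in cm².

Area coefficient ≈ 2α; |ΔT| = 114 K
ΔA = 2αA₀ΔT = 2(9.1×10⁻⁶)(1890)(114) = 3.92 cm²

ΔA = 3.92 cm²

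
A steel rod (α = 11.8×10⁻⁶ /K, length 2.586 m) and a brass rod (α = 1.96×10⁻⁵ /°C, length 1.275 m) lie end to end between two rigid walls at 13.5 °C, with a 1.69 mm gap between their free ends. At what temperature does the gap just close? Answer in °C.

T = 43.9 °C

α₁L₁ = 3.05148×10⁻⁵ m/K, α₂L₂ = 2.499×10⁻⁵ m/K → total 5.55048×10⁻⁵ m/K
ΔT = g/(α₁L₁+α₂L₂) = 1.69×10⁻³ / 5.55048×10⁻⁵ = 30.448 K
T = 13.5 + 30.448 = 43.948 °C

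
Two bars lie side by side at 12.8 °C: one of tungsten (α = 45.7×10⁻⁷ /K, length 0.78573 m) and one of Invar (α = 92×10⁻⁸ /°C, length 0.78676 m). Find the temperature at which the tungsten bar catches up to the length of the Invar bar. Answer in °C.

Equal length when α₁L₁ΔT − α₂L₂ΔT = L₂ − L₁ = 1.03×10⁻³ m
α₁L₁ = 3.5907861×10⁻⁶, α₂L₂ = 7.238192×10⁻⁷ → Δ(αL) = 2.8669669×10⁻⁶ m/K
ΔT = 1.03×10⁻³ / 2.8669669×10⁻⁶ = 359.265 K, so T = 12.8 + 359.265 = 372.065 °C

T = 372.1 °C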